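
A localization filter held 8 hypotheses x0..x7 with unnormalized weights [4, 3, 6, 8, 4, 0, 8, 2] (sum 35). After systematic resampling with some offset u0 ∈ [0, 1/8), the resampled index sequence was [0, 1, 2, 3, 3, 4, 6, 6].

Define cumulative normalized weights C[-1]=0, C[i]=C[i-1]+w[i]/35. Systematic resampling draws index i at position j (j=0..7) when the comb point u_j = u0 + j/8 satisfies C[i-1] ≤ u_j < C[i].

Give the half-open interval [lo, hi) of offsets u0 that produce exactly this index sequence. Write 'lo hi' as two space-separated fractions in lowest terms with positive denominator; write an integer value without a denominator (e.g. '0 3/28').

C = [4/35, 1/5, 13/35, 3/5, 5/7, 5/7, 33/35, 1]
j=0 picked index 0: u0 ∈ [0, 4/35)
j=1 picked index 1: u0 ∈ [-3/280, 3/40)
j=2 picked index 2: u0 ∈ [-1/20, 17/140)
j=3 picked index 3: u0 ∈ [-1/280, 9/40)
j=4 picked index 3: u0 ∈ [-9/70, 1/10)
j=5 picked index 4: u0 ∈ [-1/40, 5/56)
j=6 picked index 6: u0 ∈ [-1/28, 27/140)
j=7 picked index 6: u0 ∈ [-9/56, 19/280)
intersection: [0, 19/280)

0 19/280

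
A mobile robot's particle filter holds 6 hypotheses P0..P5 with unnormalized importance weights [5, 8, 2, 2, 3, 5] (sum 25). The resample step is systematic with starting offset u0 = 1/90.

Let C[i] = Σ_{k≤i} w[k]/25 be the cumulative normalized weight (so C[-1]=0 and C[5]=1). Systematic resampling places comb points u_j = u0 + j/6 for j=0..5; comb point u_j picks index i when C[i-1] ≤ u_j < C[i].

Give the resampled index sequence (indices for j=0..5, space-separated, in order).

0 0 1 1 3 5

C = [1/5, 13/25, 3/5, 17/25, 4/5, 1]
j=0: u_0=1/90 ∈ [0, 1/5) → index 0
j=1: u_1=8/45 ∈ [0, 1/5) → index 0
j=2: u_2=31/90 ∈ [1/5, 13/25) → index 1
j=3: u_3=23/45 ∈ [1/5, 13/25) → index 1
j=4: u_4=61/90 ∈ [3/5, 17/25) → index 3
j=5: u_5=38/45 ∈ [4/5, 1) → index 5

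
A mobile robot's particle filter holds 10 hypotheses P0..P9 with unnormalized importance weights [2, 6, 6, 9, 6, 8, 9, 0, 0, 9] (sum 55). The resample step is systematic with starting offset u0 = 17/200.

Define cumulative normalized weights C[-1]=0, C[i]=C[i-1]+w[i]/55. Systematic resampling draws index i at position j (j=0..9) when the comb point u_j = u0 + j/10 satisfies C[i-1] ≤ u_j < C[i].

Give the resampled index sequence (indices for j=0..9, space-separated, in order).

1 2 3 3 4 5 6 6 9 9

C = [2/55, 8/55, 14/55, 23/55, 29/55, 37/55, 46/55, 46/55, 46/55, 1]
j=0: u_0=17/200 ∈ [2/55, 8/55) → index 1
j=1: u_1=37/200 ∈ [8/55, 14/55) → index 2
j=2: u_2=57/200 ∈ [14/55, 23/55) → index 3
j=3: u_3=77/200 ∈ [14/55, 23/55) → index 3
j=4: u_4=97/200 ∈ [23/55, 29/55) → index 4
j=5: u_5=117/200 ∈ [29/55, 37/55) → index 5
j=6: u_6=137/200 ∈ [37/55, 46/55) → index 6
j=7: u_7=157/200 ∈ [37/55, 46/55) → index 6
j=8: u_8=177/200 ∈ [46/55, 1) → index 9
j=9: u_9=197/200 ∈ [46/55, 1) → index 9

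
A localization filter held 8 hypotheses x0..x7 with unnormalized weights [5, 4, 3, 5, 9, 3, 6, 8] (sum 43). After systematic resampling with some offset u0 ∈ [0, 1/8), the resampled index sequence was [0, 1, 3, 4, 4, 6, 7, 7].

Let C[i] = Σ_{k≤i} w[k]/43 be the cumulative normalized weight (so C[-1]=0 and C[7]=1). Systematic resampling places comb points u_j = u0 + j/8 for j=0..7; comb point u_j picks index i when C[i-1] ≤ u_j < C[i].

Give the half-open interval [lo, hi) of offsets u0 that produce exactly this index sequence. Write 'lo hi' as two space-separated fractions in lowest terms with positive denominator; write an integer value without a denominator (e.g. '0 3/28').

11/172 29/344

C = [5/43, 9/43, 12/43, 17/43, 26/43, 29/43, 35/43, 1]
j=0 picked index 0: u0 ∈ [0, 5/43)
j=1 picked index 1: u0 ∈ [-3/344, 29/344)
j=2 picked index 3: u0 ∈ [5/172, 25/172)
j=3 picked index 4: u0 ∈ [7/344, 79/344)
j=4 picked index 4: u0 ∈ [-9/86, 9/86)
j=5 picked index 6: u0 ∈ [17/344, 65/344)
j=6 picked index 7: u0 ∈ [11/172, 1/4)
j=7 picked index 7: u0 ∈ [-21/344, 1/8)
intersection: [11/172, 29/344)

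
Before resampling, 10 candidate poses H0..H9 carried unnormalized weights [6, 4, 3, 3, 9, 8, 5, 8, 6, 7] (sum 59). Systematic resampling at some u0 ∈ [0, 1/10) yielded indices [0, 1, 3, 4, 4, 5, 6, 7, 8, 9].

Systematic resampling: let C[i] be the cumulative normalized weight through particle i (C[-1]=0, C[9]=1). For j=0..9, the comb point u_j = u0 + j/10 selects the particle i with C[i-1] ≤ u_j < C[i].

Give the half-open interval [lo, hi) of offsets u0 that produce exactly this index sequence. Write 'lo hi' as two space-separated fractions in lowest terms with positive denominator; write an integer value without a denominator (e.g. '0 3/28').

C = [6/59, 10/59, 13/59, 16/59, 25/59, 33/59, 38/59, 46/59, 52/59, 1]
j=0 picked index 0: u0 ∈ [0, 6/59)
j=1 picked index 1: u0 ∈ [1/590, 41/590)
j=2 picked index 3: u0 ∈ [6/295, 21/295)
j=3 picked index 4: u0 ∈ [-17/590, 73/590)
j=4 picked index 4: u0 ∈ [-38/295, 7/295)
j=5 picked index 5: u0 ∈ [-9/118, 7/118)
j=6 picked index 6: u0 ∈ [-12/295, 13/295)
j=7 picked index 7: u0 ∈ [-33/590, 47/590)
j=8 picked index 8: u0 ∈ [-6/295, 24/295)
j=9 picked index 9: u0 ∈ [-11/590, 1/10)
intersection: [6/295, 7/295)

6/295 7/295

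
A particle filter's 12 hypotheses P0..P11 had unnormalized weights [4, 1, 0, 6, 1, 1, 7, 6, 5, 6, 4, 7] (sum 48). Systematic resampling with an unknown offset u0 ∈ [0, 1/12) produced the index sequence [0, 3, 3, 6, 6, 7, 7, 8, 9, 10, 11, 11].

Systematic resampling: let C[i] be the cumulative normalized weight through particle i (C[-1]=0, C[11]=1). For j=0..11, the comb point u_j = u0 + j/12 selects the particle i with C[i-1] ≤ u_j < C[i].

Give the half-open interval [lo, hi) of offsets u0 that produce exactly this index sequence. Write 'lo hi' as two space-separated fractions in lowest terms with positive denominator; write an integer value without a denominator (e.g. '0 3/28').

1/48 1/24

C = [1/12, 5/48, 5/48, 11/48, 1/4, 13/48, 5/12, 13/24, 31/48, 37/48, 41/48, 1]
j=0 picked index 0: u0 ∈ [0, 1/12)
j=1 picked index 3: u0 ∈ [1/48, 7/48)
j=2 picked index 3: u0 ∈ [-1/16, 1/16)
j=3 picked index 6: u0 ∈ [1/48, 1/6)
j=4 picked index 6: u0 ∈ [-1/16, 1/12)
j=5 picked index 7: u0 ∈ [0, 1/8)
j=6 picked index 7: u0 ∈ [-1/12, 1/24)
j=7 picked index 8: u0 ∈ [-1/24, 1/16)
j=8 picked index 9: u0 ∈ [-1/48, 5/48)
j=9 picked index 10: u0 ∈ [1/48, 5/48)
j=10 picked index 11: u0 ∈ [1/48, 1/6)
j=11 picked index 11: u0 ∈ [-1/16, 1/12)
intersection: [1/48, 1/24)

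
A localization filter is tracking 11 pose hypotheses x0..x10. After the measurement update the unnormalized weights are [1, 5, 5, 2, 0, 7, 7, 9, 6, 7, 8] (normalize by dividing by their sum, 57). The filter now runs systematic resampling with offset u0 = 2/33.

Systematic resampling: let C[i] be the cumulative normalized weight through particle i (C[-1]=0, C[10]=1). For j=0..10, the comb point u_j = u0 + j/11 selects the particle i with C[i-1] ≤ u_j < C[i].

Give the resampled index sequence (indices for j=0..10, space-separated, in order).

C = [1/57, 2/19, 11/57, 13/57, 13/57, 20/57, 9/19, 12/19, 14/19, 49/57, 1]
j=0: u_0=2/33 ∈ [1/57, 2/19) → index 1
j=1: u_1=5/33 ∈ [2/19, 11/57) → index 2
j=2: u_2=8/33 ∈ [13/57, 20/57) → index 5
j=3: u_3=1/3 ∈ [13/57, 20/57) → index 5
j=4: u_4=14/33 ∈ [20/57, 9/19) → index 6
j=5: u_5=17/33 ∈ [9/19, 12/19) → index 7
j=6: u_6=20/33 ∈ [9/19, 12/19) → index 7
j=7: u_7=23/33 ∈ [12/19, 14/19) → index 8
j=8: u_8=26/33 ∈ [14/19, 49/57) → index 9
j=9: u_9=29/33 ∈ [49/57, 1) → index 10
j=10: u_10=32/33 ∈ [49/57, 1) → index 10

1 2 5 5 6 7 7 8 9 10 10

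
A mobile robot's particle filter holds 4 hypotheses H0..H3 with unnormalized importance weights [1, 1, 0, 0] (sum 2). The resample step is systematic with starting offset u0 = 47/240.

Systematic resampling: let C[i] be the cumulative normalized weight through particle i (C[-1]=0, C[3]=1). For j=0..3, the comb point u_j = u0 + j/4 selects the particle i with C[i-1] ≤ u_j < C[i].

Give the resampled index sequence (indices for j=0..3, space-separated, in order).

C = [1/2, 1, 1, 1]
j=0: u_0=47/240 ∈ [0, 1/2) → index 0
j=1: u_1=107/240 ∈ [0, 1/2) → index 0
j=2: u_2=167/240 ∈ [1/2, 1) → index 1
j=3: u_3=227/240 ∈ [1/2, 1) → index 1

0 0 1 1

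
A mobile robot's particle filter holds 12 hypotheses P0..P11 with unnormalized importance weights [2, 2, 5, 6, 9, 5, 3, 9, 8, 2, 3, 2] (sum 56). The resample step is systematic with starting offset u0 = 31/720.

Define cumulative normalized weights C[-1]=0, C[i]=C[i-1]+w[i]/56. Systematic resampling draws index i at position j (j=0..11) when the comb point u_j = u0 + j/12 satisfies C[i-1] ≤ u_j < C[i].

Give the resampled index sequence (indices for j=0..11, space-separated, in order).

C = [1/28, 1/14, 9/56, 15/56, 3/7, 29/56, 4/7, 41/56, 7/8, 51/56, 27/28, 1]
j=0: u_0=31/720 ∈ [1/28, 1/14) → index 1
j=1: u_1=91/720 ∈ [1/14, 9/56) → index 2
j=2: u_2=151/720 ∈ [9/56, 15/56) → index 3
j=3: u_3=211/720 ∈ [15/56, 3/7) → index 4
j=4: u_4=271/720 ∈ [15/56, 3/7) → index 4
j=5: u_5=331/720 ∈ [3/7, 29/56) → index 5
j=6: u_6=391/720 ∈ [29/56, 4/7) → index 6
j=7: u_7=451/720 ∈ [4/7, 41/56) → index 7
j=8: u_8=511/720 ∈ [4/7, 41/56) → index 7
j=9: u_9=571/720 ∈ [41/56, 7/8) → index 8
j=10: u_10=631/720 ∈ [7/8, 51/56) → index 9
j=11: u_11=691/720 ∈ [51/56, 27/28) → index 10

1 2 3 4 4 5 6 7 7 8 9 10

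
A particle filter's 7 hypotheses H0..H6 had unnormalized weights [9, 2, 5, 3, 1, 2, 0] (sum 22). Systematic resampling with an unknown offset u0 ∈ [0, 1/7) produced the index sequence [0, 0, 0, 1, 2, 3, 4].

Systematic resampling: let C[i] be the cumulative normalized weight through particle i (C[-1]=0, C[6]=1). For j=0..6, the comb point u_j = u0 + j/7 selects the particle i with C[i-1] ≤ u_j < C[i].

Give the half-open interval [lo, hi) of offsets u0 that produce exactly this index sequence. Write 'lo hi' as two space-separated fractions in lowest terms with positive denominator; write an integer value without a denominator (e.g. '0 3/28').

C = [9/22, 1/2, 8/11, 19/22, 10/11, 1, 1]
j=0 picked index 0: u0 ∈ [0, 9/22)
j=1 picked index 0: u0 ∈ [-1/7, 41/154)
j=2 picked index 0: u0 ∈ [-2/7, 19/154)
j=3 picked index 1: u0 ∈ [-3/154, 1/14)
j=4 picked index 2: u0 ∈ [-1/14, 12/77)
j=5 picked index 3: u0 ∈ [1/77, 23/154)
j=6 picked index 4: u0 ∈ [1/154, 4/77)
intersection: [1/77, 4/77)

1/77 4/77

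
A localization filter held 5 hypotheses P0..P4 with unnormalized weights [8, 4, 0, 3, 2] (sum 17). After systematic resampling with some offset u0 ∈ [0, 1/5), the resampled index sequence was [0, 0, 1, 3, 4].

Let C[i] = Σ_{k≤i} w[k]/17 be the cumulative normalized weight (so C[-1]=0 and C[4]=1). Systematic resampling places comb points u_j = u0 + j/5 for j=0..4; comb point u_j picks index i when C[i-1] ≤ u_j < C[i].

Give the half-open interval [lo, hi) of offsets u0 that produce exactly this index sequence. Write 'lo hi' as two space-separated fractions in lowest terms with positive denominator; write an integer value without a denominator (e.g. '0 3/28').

9/85 1/5

C = [8/17, 12/17, 12/17, 15/17, 1]
j=0 picked index 0: u0 ∈ [0, 8/17)
j=1 picked index 0: u0 ∈ [-1/5, 23/85)
j=2 picked index 1: u0 ∈ [6/85, 26/85)
j=3 picked index 3: u0 ∈ [9/85, 24/85)
j=4 picked index 4: u0 ∈ [7/85, 1/5)
intersection: [9/85, 1/5)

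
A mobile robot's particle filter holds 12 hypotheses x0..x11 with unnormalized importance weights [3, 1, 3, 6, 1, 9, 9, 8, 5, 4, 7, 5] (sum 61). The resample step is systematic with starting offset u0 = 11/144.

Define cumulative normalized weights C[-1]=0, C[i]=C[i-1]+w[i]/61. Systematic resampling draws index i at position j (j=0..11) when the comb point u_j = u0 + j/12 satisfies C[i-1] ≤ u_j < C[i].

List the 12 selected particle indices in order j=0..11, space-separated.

2 3 5 5 6 6 7 8 9 10 10 11

C = [3/61, 4/61, 7/61, 13/61, 14/61, 23/61, 32/61, 40/61, 45/61, 49/61, 56/61, 1]
j=0: u_0=11/144 ∈ [4/61, 7/61) → index 2
j=1: u_1=23/144 ∈ [7/61, 13/61) → index 3
j=2: u_2=35/144 ∈ [14/61, 23/61) → index 5
j=3: u_3=47/144 ∈ [14/61, 23/61) → index 5
j=4: u_4=59/144 ∈ [23/61, 32/61) → index 6
j=5: u_5=71/144 ∈ [23/61, 32/61) → index 6
j=6: u_6=83/144 ∈ [32/61, 40/61) → index 7
j=7: u_7=95/144 ∈ [40/61, 45/61) → index 8
j=8: u_8=107/144 ∈ [45/61, 49/61) → index 9
j=9: u_9=119/144 ∈ [49/61, 56/61) → index 10
j=10: u_10=131/144 ∈ [49/61, 56/61) → index 10
j=11: u_11=143/144 ∈ [56/61, 1) → index 11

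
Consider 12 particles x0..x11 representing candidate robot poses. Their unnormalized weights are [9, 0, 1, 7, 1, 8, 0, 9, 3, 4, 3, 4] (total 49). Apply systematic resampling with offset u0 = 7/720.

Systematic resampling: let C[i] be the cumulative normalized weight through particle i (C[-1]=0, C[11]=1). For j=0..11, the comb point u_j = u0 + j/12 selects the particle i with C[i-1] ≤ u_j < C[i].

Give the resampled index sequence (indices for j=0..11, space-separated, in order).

C = [9/49, 9/49, 10/49, 17/49, 18/49, 26/49, 26/49, 5/7, 38/49, 6/7, 45/49, 1]
j=0: u_0=7/720 ∈ [0, 9/49) → index 0
j=1: u_1=67/720 ∈ [0, 9/49) → index 0
j=2: u_2=127/720 ∈ [0, 9/49) → index 0
j=3: u_3=187/720 ∈ [10/49, 17/49) → index 3
j=4: u_4=247/720 ∈ [10/49, 17/49) → index 3
j=5: u_5=307/720 ∈ [18/49, 26/49) → index 5
j=6: u_6=367/720 ∈ [18/49, 26/49) → index 5
j=7: u_7=427/720 ∈ [26/49, 5/7) → index 7
j=8: u_8=487/720 ∈ [26/49, 5/7) → index 7
j=9: u_9=547/720 ∈ [5/7, 38/49) → index 8
j=10: u_10=607/720 ∈ [38/49, 6/7) → index 9
j=11: u_11=667/720 ∈ [45/49, 1) → index 11

0 0 0 3 3 5 5 7 7 8 9 11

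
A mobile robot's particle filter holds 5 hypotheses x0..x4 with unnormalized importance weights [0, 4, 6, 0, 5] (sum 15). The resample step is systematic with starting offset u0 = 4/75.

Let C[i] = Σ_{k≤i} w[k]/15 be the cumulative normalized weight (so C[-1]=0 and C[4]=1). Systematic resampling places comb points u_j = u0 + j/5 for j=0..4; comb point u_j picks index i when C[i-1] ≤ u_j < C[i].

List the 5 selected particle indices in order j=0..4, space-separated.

C = [0, 4/15, 2/3, 2/3, 1]
j=0: u_0=4/75 ∈ [0, 4/15) → index 1
j=1: u_1=19/75 ∈ [0, 4/15) → index 1
j=2: u_2=34/75 ∈ [4/15, 2/3) → index 2
j=3: u_3=49/75 ∈ [4/15, 2/3) → index 2
j=4: u_4=64/75 ∈ [2/3, 1) → index 4

1 1 2 2 4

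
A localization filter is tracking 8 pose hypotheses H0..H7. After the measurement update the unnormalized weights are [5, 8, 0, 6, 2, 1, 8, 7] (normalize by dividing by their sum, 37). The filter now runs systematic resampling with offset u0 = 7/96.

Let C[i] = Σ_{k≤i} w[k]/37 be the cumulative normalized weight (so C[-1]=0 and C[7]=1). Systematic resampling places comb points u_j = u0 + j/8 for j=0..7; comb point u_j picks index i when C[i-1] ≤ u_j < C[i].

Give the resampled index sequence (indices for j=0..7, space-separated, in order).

C = [5/37, 13/37, 13/37, 19/37, 21/37, 22/37, 30/37, 1]
j=0: u_0=7/96 ∈ [0, 5/37) → index 0
j=1: u_1=19/96 ∈ [5/37, 13/37) → index 1
j=2: u_2=31/96 ∈ [5/37, 13/37) → index 1
j=3: u_3=43/96 ∈ [13/37, 19/37) → index 3
j=4: u_4=55/96 ∈ [21/37, 22/37) → index 5
j=5: u_5=67/96 ∈ [22/37, 30/37) → index 6
j=6: u_6=79/96 ∈ [30/37, 1) → index 7
j=7: u_7=91/96 ∈ [30/37, 1) → index 7

0 1 1 3 5 6 7 7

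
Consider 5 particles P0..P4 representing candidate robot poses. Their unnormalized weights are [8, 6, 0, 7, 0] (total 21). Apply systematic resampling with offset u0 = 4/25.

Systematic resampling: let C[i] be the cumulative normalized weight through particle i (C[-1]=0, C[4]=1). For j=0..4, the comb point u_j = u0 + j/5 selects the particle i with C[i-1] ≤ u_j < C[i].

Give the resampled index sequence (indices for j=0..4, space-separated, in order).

0 0 1 3 3

C = [8/21, 2/3, 2/3, 1, 1]
j=0: u_0=4/25 ∈ [0, 8/21) → index 0
j=1: u_1=9/25 ∈ [0, 8/21) → index 0
j=2: u_2=14/25 ∈ [8/21, 2/3) → index 1
j=3: u_3=19/25 ∈ [2/3, 1) → index 3
j=4: u_4=24/25 ∈ [2/3, 1) → index 3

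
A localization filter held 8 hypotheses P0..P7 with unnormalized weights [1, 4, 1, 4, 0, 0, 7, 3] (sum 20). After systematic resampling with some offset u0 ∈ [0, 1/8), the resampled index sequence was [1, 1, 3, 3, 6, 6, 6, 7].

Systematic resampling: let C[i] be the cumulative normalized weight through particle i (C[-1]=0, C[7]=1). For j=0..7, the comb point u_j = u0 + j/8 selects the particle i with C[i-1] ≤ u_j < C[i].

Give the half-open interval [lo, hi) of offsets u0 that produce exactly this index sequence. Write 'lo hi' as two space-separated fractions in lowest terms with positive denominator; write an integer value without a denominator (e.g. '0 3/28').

1/20 1/10

C = [1/20, 1/4, 3/10, 1/2, 1/2, 1/2, 17/20, 1]
j=0 picked index 1: u0 ∈ [1/20, 1/4)
j=1 picked index 1: u0 ∈ [-3/40, 1/8)
j=2 picked index 3: u0 ∈ [1/20, 1/4)
j=3 picked index 3: u0 ∈ [-3/40, 1/8)
j=4 picked index 6: u0 ∈ [0, 7/20)
j=5 picked index 6: u0 ∈ [-1/8, 9/40)
j=6 picked index 6: u0 ∈ [-1/4, 1/10)
j=7 picked index 7: u0 ∈ [-1/40, 1/8)
intersection: [1/20, 1/10)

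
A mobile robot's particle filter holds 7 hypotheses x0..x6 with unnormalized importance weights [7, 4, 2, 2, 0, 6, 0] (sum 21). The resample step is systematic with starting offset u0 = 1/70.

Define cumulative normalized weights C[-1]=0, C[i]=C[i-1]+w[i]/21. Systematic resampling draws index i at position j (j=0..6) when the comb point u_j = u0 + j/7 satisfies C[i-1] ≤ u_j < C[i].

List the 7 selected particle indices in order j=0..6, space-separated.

0 0 0 1 2 5 5

C = [1/3, 11/21, 13/21, 5/7, 5/7, 1, 1]
j=0: u_0=1/70 ∈ [0, 1/3) → index 0
j=1: u_1=11/70 ∈ [0, 1/3) → index 0
j=2: u_2=3/10 ∈ [0, 1/3) → index 0
j=3: u_3=31/70 ∈ [1/3, 11/21) → index 1
j=4: u_4=41/70 ∈ [11/21, 13/21) → index 2
j=5: u_5=51/70 ∈ [5/7, 1) → index 5
j=6: u_6=61/70 ∈ [5/7, 1) → index 5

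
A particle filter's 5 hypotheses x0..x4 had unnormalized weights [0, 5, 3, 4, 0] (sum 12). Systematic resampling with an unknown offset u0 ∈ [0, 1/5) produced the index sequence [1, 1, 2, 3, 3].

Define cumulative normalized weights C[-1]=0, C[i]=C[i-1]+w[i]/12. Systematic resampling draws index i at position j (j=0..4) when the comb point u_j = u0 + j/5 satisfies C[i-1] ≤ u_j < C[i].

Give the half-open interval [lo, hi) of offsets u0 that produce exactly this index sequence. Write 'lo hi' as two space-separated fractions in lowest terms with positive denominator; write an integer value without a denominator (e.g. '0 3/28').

1/15 1/5

C = [0, 5/12, 2/3, 1, 1]
j=0 picked index 1: u0 ∈ [0, 5/12)
j=1 picked index 1: u0 ∈ [-1/5, 13/60)
j=2 picked index 2: u0 ∈ [1/60, 4/15)
j=3 picked index 3: u0 ∈ [1/15, 2/5)
j=4 picked index 3: u0 ∈ [-2/15, 1/5)
intersection: [1/15, 1/5)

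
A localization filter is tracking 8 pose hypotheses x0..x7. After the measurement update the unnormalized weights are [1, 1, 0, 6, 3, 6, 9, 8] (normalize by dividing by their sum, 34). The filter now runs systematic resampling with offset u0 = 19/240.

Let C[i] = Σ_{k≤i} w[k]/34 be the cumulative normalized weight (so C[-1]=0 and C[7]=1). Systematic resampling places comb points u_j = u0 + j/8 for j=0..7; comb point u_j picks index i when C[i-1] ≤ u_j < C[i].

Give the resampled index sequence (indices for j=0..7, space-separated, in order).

C = [1/34, 1/17, 1/17, 4/17, 11/34, 1/2, 13/17, 1]
j=0: u_0=19/240 ∈ [1/17, 4/17) → index 3
j=1: u_1=49/240 ∈ [1/17, 4/17) → index 3
j=2: u_2=79/240 ∈ [11/34, 1/2) → index 5
j=3: u_3=109/240 ∈ [11/34, 1/2) → index 5
j=4: u_4=139/240 ∈ [1/2, 13/17) → index 6
j=5: u_5=169/240 ∈ [1/2, 13/17) → index 6
j=6: u_6=199/240 ∈ [13/17, 1) → index 7
j=7: u_7=229/240 ∈ [13/17, 1) → index 7

3 3 5 5 6 6 7 7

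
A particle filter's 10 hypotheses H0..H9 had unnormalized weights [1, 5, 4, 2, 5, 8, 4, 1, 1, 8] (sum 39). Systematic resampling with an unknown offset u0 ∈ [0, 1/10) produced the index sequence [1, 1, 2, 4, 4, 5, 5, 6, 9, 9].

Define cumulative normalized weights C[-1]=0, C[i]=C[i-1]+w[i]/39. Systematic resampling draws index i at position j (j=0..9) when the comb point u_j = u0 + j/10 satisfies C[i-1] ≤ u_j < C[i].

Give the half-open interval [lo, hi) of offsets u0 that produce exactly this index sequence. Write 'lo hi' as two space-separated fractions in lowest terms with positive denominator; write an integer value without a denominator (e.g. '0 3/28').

C = [1/39, 2/13, 10/39, 4/13, 17/39, 25/39, 29/39, 10/13, 31/39, 1]
j=0 picked index 1: u0 ∈ [1/39, 2/13)
j=1 picked index 1: u0 ∈ [-29/390, 7/130)
j=2 picked index 2: u0 ∈ [-3/65, 11/195)
j=3 picked index 4: u0 ∈ [1/130, 53/390)
j=4 picked index 4: u0 ∈ [-6/65, 7/195)
j=5 picked index 5: u0 ∈ [-5/78, 11/78)
j=6 picked index 5: u0 ∈ [-32/195, 8/195)
j=7 picked index 6: u0 ∈ [-23/390, 17/390)
j=8 picked index 9: u0 ∈ [-1/195, 1/5)
j=9 picked index 9: u0 ∈ [-41/390, 1/10)
intersection: [1/39, 7/195)

1/39 7/195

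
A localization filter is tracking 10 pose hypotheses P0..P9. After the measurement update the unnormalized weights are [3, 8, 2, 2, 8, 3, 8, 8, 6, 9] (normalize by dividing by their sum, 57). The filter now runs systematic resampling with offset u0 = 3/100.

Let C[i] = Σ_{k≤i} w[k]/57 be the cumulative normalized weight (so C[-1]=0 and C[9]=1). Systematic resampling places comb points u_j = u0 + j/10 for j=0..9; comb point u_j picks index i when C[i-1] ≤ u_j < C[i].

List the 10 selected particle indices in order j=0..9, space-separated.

0 1 3 4 5 6 7 7 8 9

C = [1/19, 11/57, 13/57, 5/19, 23/57, 26/57, 34/57, 14/19, 16/19, 1]
j=0: u_0=3/100 ∈ [0, 1/19) → index 0
j=1: u_1=13/100 ∈ [1/19, 11/57) → index 1
j=2: u_2=23/100 ∈ [13/57, 5/19) → index 3
j=3: u_3=33/100 ∈ [5/19, 23/57) → index 4
j=4: u_4=43/100 ∈ [23/57, 26/57) → index 5
j=5: u_5=53/100 ∈ [26/57, 34/57) → index 6
j=6: u_6=63/100 ∈ [34/57, 14/19) → index 7
j=7: u_7=73/100 ∈ [34/57, 14/19) → index 7
j=8: u_8=83/100 ∈ [14/19, 16/19) → index 8
j=9: u_9=93/100 ∈ [16/19, 1) → index 9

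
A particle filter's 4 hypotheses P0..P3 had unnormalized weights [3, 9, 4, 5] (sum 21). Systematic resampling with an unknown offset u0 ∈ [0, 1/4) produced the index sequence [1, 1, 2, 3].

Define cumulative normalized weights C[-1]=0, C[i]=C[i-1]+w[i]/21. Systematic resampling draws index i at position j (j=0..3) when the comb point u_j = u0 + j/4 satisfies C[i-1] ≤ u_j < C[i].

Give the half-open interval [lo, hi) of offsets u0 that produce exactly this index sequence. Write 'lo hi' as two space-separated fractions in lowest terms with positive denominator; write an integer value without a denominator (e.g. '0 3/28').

1/7 1/4

C = [1/7, 4/7, 16/21, 1]
j=0 picked index 1: u0 ∈ [1/7, 4/7)
j=1 picked index 1: u0 ∈ [-3/28, 9/28)
j=2 picked index 2: u0 ∈ [1/14, 11/42)
j=3 picked index 3: u0 ∈ [1/84, 1/4)
intersection: [1/7, 1/4)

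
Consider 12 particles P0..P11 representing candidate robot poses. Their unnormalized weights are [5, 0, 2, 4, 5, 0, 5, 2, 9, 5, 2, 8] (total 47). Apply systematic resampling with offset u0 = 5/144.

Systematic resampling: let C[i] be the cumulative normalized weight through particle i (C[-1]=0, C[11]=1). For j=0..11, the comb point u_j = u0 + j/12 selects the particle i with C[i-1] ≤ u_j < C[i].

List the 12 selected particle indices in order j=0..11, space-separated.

C = [5/47, 5/47, 7/47, 11/47, 16/47, 16/47, 21/47, 23/47, 32/47, 37/47, 39/47, 1]
j=0: u_0=5/144 ∈ [0, 5/47) → index 0
j=1: u_1=17/144 ∈ [5/47, 7/47) → index 2
j=2: u_2=29/144 ∈ [7/47, 11/47) → index 3
j=3: u_3=41/144 ∈ [11/47, 16/47) → index 4
j=4: u_4=53/144 ∈ [16/47, 21/47) → index 6
j=5: u_5=65/144 ∈ [21/47, 23/47) → index 7
j=6: u_6=77/144 ∈ [23/47, 32/47) → index 8
j=7: u_7=89/144 ∈ [23/47, 32/47) → index 8
j=8: u_8=101/144 ∈ [32/47, 37/47) → index 9
j=9: u_9=113/144 ∈ [32/47, 37/47) → index 9
j=10: u_10=125/144 ∈ [39/47, 1) → index 11
j=11: u_11=137/144 ∈ [39/47, 1) → index 11

0 2 3 4 6 7 8 8 9 9 11 11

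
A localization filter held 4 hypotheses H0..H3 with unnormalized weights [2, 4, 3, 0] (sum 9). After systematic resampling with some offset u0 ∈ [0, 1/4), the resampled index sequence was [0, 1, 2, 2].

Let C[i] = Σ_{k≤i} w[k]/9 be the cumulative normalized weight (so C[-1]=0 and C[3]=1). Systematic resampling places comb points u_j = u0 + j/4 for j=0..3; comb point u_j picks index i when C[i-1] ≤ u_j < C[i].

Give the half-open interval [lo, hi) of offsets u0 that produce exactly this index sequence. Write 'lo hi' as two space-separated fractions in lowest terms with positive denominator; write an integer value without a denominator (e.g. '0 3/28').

C = [2/9, 2/3, 1, 1]
j=0 picked index 0: u0 ∈ [0, 2/9)
j=1 picked index 1: u0 ∈ [-1/36, 5/12)
j=2 picked index 2: u0 ∈ [1/6, 1/2)
j=3 picked index 2: u0 ∈ [-1/12, 1/4)
intersection: [1/6, 2/9)

1/6 2/9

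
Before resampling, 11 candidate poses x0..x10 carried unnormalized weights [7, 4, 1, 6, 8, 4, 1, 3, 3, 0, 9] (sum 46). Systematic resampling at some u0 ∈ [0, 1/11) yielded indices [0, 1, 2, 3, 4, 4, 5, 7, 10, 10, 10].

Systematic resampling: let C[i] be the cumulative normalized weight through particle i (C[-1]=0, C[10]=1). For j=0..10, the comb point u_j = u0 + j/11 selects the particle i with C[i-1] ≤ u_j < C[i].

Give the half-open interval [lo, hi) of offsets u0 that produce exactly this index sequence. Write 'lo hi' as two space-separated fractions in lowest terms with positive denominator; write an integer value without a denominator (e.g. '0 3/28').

C = [7/46, 11/46, 6/23, 9/23, 13/23, 15/23, 31/46, 17/23, 37/46, 37/46, 1]
j=0 picked index 0: u0 ∈ [0, 7/46)
j=1 picked index 1: u0 ∈ [31/506, 75/506)
j=2 picked index 2: u0 ∈ [29/506, 20/253)
j=3 picked index 3: u0 ∈ [-3/253, 30/253)
j=4 picked index 4: u0 ∈ [7/253, 51/253)
j=5 picked index 4: u0 ∈ [-16/253, 28/253)
j=6 picked index 5: u0 ∈ [5/253, 27/253)
j=7 picked index 7: u0 ∈ [19/506, 26/253)
j=8 picked index 10: u0 ∈ [39/506, 3/11)
j=9 picked index 10: u0 ∈ [-7/506, 2/11)
j=10 picked index 10: u0 ∈ [-53/506, 1/11)
intersection: [39/506, 20/253)

39/506 20/253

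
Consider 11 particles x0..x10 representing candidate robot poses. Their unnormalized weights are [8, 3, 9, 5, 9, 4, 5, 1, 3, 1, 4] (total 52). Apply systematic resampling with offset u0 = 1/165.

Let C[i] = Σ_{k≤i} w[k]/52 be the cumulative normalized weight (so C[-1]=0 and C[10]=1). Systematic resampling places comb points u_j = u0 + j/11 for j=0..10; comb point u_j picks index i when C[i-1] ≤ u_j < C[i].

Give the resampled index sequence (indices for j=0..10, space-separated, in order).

C = [2/13, 11/52, 5/13, 25/52, 17/26, 19/26, 43/52, 11/13, 47/52, 12/13, 1]
j=0: u_0=1/165 ∈ [0, 2/13) → index 0
j=1: u_1=16/165 ∈ [0, 2/13) → index 0
j=2: u_2=31/165 ∈ [2/13, 11/52) → index 1
j=3: u_3=46/165 ∈ [11/52, 5/13) → index 2
j=4: u_4=61/165 ∈ [11/52, 5/13) → index 2
j=5: u_5=76/165 ∈ [5/13, 25/52) → index 3
j=6: u_6=91/165 ∈ [25/52, 17/26) → index 4
j=7: u_7=106/165 ∈ [25/52, 17/26) → index 4
j=8: u_8=11/15 ∈ [19/26, 43/52) → index 6
j=9: u_9=136/165 ∈ [19/26, 43/52) → index 6
j=10: u_10=151/165 ∈ [47/52, 12/13) → index 9

0 0 1 2 2 3 4 4 6 6 9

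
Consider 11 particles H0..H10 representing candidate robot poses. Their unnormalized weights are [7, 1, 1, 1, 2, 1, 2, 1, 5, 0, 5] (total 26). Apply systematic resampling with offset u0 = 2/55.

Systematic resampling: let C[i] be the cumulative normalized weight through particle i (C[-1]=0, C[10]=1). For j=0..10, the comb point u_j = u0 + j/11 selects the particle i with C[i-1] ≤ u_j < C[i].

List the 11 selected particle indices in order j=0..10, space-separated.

0 0 0 2 4 5 7 8 8 10 10

C = [7/26, 4/13, 9/26, 5/13, 6/13, 1/2, 15/26, 8/13, 21/26, 21/26, 1]
j=0: u_0=2/55 ∈ [0, 7/26) → index 0
j=1: u_1=7/55 ∈ [0, 7/26) → index 0
j=2: u_2=12/55 ∈ [0, 7/26) → index 0
j=3: u_3=17/55 ∈ [4/13, 9/26) → index 2
j=4: u_4=2/5 ∈ [5/13, 6/13) → index 4
j=5: u_5=27/55 ∈ [6/13, 1/2) → index 5
j=6: u_6=32/55 ∈ [15/26, 8/13) → index 7
j=7: u_7=37/55 ∈ [8/13, 21/26) → index 8
j=8: u_8=42/55 ∈ [8/13, 21/26) → index 8
j=9: u_9=47/55 ∈ [21/26, 1) → index 10
j=10: u_10=52/55 ∈ [21/26, 1) → index 10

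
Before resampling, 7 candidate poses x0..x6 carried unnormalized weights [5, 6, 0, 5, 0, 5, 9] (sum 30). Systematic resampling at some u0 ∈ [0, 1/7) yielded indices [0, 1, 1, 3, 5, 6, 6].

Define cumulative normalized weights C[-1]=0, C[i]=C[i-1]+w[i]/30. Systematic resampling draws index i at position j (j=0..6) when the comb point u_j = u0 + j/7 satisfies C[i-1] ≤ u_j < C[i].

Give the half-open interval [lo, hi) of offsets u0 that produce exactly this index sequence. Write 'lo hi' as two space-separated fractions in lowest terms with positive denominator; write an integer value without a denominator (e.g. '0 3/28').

C = [1/6, 11/30, 11/30, 8/15, 8/15, 7/10, 1]
j=0 picked index 0: u0 ∈ [0, 1/6)
j=1 picked index 1: u0 ∈ [1/42, 47/210)
j=2 picked index 1: u0 ∈ [-5/42, 17/210)
j=3 picked index 3: u0 ∈ [-13/210, 11/105)
j=4 picked index 5: u0 ∈ [-4/105, 9/70)
j=5 picked index 6: u0 ∈ [-1/70, 2/7)
j=6 picked index 6: u0 ∈ [-11/70, 1/7)
intersection: [1/42, 17/210)

1/42 17/210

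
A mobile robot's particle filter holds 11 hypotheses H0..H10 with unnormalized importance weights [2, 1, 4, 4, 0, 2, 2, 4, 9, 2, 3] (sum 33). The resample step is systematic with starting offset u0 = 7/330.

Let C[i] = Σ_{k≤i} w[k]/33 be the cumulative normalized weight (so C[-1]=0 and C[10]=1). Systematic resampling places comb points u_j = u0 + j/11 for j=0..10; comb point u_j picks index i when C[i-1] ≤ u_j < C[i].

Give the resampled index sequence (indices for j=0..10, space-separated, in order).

C = [2/33, 1/11, 7/33, 1/3, 1/3, 13/33, 5/11, 19/33, 28/33, 10/11, 1]
j=0: u_0=7/330 ∈ [0, 2/33) → index 0
j=1: u_1=37/330 ∈ [1/11, 7/33) → index 2
j=2: u_2=67/330 ∈ [1/11, 7/33) → index 2
j=3: u_3=97/330 ∈ [7/33, 1/3) → index 3
j=4: u_4=127/330 ∈ [1/3, 13/33) → index 5
j=5: u_5=157/330 ∈ [5/11, 19/33) → index 7
j=6: u_6=17/30 ∈ [5/11, 19/33) → index 7
j=7: u_7=217/330 ∈ [19/33, 28/33) → index 8
j=8: u_8=247/330 ∈ [19/33, 28/33) → index 8
j=9: u_9=277/330 ∈ [19/33, 28/33) → index 8
j=10: u_10=307/330 ∈ [10/11, 1) → index 10

0 2 2 3 5 7 7 8 8 8 10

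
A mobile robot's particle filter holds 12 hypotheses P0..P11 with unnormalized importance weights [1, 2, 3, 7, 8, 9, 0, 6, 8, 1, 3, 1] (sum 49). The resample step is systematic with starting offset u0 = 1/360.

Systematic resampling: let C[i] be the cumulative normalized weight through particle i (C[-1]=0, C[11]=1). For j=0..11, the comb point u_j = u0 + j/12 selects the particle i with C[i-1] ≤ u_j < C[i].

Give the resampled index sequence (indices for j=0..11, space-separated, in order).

0 2 3 3 4 4 5 5 7 8 8 10

C = [1/49, 3/49, 6/49, 13/49, 3/7, 30/49, 30/49, 36/49, 44/49, 45/49, 48/49, 1]
j=0: u_0=1/360 ∈ [0, 1/49) → index 0
j=1: u_1=31/360 ∈ [3/49, 6/49) → index 2
j=2: u_2=61/360 ∈ [6/49, 13/49) → index 3
j=3: u_3=91/360 ∈ [6/49, 13/49) → index 3
j=4: u_4=121/360 ∈ [13/49, 3/7) → index 4
j=5: u_5=151/360 ∈ [13/49, 3/7) → index 4
j=6: u_6=181/360 ∈ [3/7, 30/49) → index 5
j=7: u_7=211/360 ∈ [3/7, 30/49) → index 5
j=8: u_8=241/360 ∈ [30/49, 36/49) → index 7
j=9: u_9=271/360 ∈ [36/49, 44/49) → index 8
j=10: u_10=301/360 ∈ [36/49, 44/49) → index 8
j=11: u_11=331/360 ∈ [45/49, 48/49) → index 10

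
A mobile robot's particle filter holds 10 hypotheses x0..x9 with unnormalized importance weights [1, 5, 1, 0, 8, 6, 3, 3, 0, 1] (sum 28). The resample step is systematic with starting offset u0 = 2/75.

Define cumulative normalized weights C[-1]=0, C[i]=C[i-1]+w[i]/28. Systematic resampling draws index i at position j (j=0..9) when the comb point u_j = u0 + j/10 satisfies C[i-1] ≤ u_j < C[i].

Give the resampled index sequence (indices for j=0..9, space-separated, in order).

C = [1/28, 3/14, 1/4, 1/4, 15/28, 3/4, 6/7, 27/28, 27/28, 1]
j=0: u_0=2/75 ∈ [0, 1/28) → index 0
j=1: u_1=19/150 ∈ [1/28, 3/14) → index 1
j=2: u_2=17/75 ∈ [3/14, 1/4) → index 2
j=3: u_3=49/150 ∈ [1/4, 15/28) → index 4
j=4: u_4=32/75 ∈ [1/4, 15/28) → index 4
j=5: u_5=79/150 ∈ [1/4, 15/28) → index 4
j=6: u_6=47/75 ∈ [15/28, 3/4) → index 5
j=7: u_7=109/150 ∈ [15/28, 3/4) → index 5
j=8: u_8=62/75 ∈ [3/4, 6/7) → index 6
j=9: u_9=139/150 ∈ [6/7, 27/28) → index 7

0 1 2 4 4 4 5 5 6 7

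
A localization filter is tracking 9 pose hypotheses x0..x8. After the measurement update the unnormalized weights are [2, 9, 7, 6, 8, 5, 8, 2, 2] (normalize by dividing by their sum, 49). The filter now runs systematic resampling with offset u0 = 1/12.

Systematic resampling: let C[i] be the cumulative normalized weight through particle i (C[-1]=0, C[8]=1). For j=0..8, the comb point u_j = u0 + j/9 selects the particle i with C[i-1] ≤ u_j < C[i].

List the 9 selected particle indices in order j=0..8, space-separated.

1 1 2 3 4 4 5 6 8

C = [2/49, 11/49, 18/49, 24/49, 32/49, 37/49, 45/49, 47/49, 1]
j=0: u_0=1/12 ∈ [2/49, 11/49) → index 1
j=1: u_1=7/36 ∈ [2/49, 11/49) → index 1
j=2: u_2=11/36 ∈ [11/49, 18/49) → index 2
j=3: u_3=5/12 ∈ [18/49, 24/49) → index 3
j=4: u_4=19/36 ∈ [24/49, 32/49) → index 4
j=5: u_5=23/36 ∈ [24/49, 32/49) → index 4
j=6: u_6=3/4 ∈ [32/49, 37/49) → index 5
j=7: u_7=31/36 ∈ [37/49, 45/49) → index 6
j=8: u_8=35/36 ∈ [47/49, 1) → index 8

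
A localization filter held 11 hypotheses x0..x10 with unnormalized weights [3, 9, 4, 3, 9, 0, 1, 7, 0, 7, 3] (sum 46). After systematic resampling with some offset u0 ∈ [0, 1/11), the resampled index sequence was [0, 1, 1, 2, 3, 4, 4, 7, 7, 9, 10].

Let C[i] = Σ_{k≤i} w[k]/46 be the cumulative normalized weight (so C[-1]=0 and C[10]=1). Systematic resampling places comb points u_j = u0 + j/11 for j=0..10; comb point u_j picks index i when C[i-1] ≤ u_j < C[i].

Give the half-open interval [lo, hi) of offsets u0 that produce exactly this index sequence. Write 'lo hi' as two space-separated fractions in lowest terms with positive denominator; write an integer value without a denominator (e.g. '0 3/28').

13/506 25/506

C = [3/46, 6/23, 8/23, 19/46, 14/23, 14/23, 29/46, 18/23, 18/23, 43/46, 1]
j=0 picked index 0: u0 ∈ [0, 3/46)
j=1 picked index 1: u0 ∈ [-13/506, 43/253)
j=2 picked index 1: u0 ∈ [-59/506, 20/253)
j=3 picked index 2: u0 ∈ [-3/253, 19/253)
j=4 picked index 3: u0 ∈ [-4/253, 25/506)
j=5 picked index 4: u0 ∈ [-21/506, 39/253)
j=6 picked index 4: u0 ∈ [-67/506, 16/253)
j=7 picked index 7: u0 ∈ [-3/506, 37/253)
j=8 picked index 7: u0 ∈ [-49/506, 14/253)
j=9 picked index 9: u0 ∈ [-9/253, 59/506)
j=10 picked index 10: u0 ∈ [13/506, 1/11)
intersection: [13/506, 25/506)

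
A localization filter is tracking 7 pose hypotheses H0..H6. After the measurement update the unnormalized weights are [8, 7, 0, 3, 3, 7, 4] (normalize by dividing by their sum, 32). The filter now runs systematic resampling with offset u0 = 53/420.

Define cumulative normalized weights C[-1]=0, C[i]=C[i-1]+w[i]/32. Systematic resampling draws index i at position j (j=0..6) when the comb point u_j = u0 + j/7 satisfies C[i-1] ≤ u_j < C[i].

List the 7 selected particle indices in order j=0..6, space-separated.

0 1 1 3 5 5 6

C = [1/4, 15/32, 15/32, 9/16, 21/32, 7/8, 1]
j=0: u_0=53/420 ∈ [0, 1/4) → index 0
j=1: u_1=113/420 ∈ [1/4, 15/32) → index 1
j=2: u_2=173/420 ∈ [1/4, 15/32) → index 1
j=3: u_3=233/420 ∈ [15/32, 9/16) → index 3
j=4: u_4=293/420 ∈ [21/32, 7/8) → index 5
j=5: u_5=353/420 ∈ [21/32, 7/8) → index 5
j=6: u_6=59/60 ∈ [7/8, 1) → index 6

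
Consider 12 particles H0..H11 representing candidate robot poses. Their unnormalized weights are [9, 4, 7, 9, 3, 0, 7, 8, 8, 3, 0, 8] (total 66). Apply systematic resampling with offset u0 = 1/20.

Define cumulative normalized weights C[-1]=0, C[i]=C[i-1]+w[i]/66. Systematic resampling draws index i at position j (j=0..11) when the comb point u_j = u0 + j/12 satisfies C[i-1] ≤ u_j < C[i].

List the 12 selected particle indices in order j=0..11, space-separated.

C = [3/22, 13/66, 10/33, 29/66, 16/33, 16/33, 13/22, 47/66, 5/6, 29/33, 29/33, 1]
j=0: u_0=1/20 ∈ [0, 3/22) → index 0
j=1: u_1=2/15 ∈ [0, 3/22) → index 0
j=2: u_2=13/60 ∈ [13/66, 10/33) → index 2
j=3: u_3=3/10 ∈ [13/66, 10/33) → index 2
j=4: u_4=23/60 ∈ [10/33, 29/66) → index 3
j=5: u_5=7/15 ∈ [29/66, 16/33) → index 4
j=6: u_6=11/20 ∈ [16/33, 13/22) → index 6
j=7: u_7=19/30 ∈ [13/22, 47/66) → index 7
j=8: u_8=43/60 ∈ [47/66, 5/6) → index 8
j=9: u_9=4/5 ∈ [47/66, 5/6) → index 8
j=10: u_10=53/60 ∈ [29/33, 1) → index 11
j=11: u_11=29/30 ∈ [29/33, 1) → index 11

0 0 2 2 3 4 6 7 8 8 11 11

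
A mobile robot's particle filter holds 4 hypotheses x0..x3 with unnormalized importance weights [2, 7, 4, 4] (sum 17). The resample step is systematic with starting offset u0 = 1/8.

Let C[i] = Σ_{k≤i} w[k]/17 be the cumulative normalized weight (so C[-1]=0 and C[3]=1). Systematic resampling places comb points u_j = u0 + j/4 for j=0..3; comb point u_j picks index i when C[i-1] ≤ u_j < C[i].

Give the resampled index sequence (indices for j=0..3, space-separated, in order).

1 1 2 3

C = [2/17, 9/17, 13/17, 1]
j=0: u_0=1/8 ∈ [2/17, 9/17) → index 1
j=1: u_1=3/8 ∈ [2/17, 9/17) → index 1
j=2: u_2=5/8 ∈ [9/17, 13/17) → index 2
j=3: u_3=7/8 ∈ [13/17, 1) → index 3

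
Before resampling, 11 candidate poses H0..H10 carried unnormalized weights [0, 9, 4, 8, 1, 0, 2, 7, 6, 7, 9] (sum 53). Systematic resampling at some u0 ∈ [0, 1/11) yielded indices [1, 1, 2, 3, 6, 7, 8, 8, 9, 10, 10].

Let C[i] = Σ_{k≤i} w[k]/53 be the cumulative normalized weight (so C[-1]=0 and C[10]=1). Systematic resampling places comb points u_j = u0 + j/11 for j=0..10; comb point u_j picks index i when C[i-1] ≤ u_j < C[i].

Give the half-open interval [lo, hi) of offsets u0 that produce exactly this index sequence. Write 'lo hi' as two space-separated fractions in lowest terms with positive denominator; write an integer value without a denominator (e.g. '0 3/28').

C = [0, 9/53, 13/53, 21/53, 22/53, 22/53, 24/53, 31/53, 37/53, 44/53, 1]
j=0 picked index 1: u0 ∈ [0, 9/53)
j=1 picked index 1: u0 ∈ [-1/11, 46/583)
j=2 picked index 2: u0 ∈ [-7/583, 37/583)
j=3 picked index 3: u0 ∈ [-16/583, 72/583)
j=4 picked index 6: u0 ∈ [30/583, 52/583)
j=5 picked index 7: u0 ∈ [-1/583, 76/583)
j=6 picked index 8: u0 ∈ [23/583, 89/583)
j=7 picked index 8: u0 ∈ [-30/583, 36/583)
j=8 picked index 9: u0 ∈ [-17/583, 60/583)
j=9 picked index 10: u0 ∈ [7/583, 2/11)
j=10 picked index 10: u0 ∈ [-46/583, 1/11)
intersection: [30/583, 36/583)

30/583 36/583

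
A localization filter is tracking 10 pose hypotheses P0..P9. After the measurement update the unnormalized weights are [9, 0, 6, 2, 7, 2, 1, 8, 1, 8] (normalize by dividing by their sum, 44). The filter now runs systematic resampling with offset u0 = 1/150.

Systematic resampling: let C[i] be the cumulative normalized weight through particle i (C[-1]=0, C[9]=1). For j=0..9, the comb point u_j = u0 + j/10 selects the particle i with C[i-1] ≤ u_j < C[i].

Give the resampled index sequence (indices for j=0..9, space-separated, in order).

0 0 2 2 4 4 6 7 8 9

C = [9/44, 9/44, 15/44, 17/44, 6/11, 13/22, 27/44, 35/44, 9/11, 1]
j=0: u_0=1/150 ∈ [0, 9/44) → index 0
j=1: u_1=8/75 ∈ [0, 9/44) → index 0
j=2: u_2=31/150 ∈ [9/44, 15/44) → index 2
j=3: u_3=23/75 ∈ [9/44, 15/44) → index 2
j=4: u_4=61/150 ∈ [17/44, 6/11) → index 4
j=5: u_5=38/75 ∈ [17/44, 6/11) → index 4
j=6: u_6=91/150 ∈ [13/22, 27/44) → index 6
j=7: u_7=53/75 ∈ [27/44, 35/44) → index 7
j=8: u_8=121/150 ∈ [35/44, 9/11) → index 8
j=9: u_9=68/75 ∈ [9/11, 1) → index 9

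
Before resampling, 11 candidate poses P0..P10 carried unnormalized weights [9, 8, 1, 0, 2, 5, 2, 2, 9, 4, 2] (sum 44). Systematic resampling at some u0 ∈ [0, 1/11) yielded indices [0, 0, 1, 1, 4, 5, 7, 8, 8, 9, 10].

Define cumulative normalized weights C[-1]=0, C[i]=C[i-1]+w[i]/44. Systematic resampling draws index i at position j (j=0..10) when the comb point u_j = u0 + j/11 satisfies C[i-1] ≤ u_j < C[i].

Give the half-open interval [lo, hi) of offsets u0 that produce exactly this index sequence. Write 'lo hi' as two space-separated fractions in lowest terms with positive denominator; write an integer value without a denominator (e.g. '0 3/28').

C = [9/44, 17/44, 9/22, 9/22, 5/11, 25/44, 27/44, 29/44, 19/22, 21/22, 1]
j=0 picked index 0: u0 ∈ [0, 9/44)
j=1 picked index 0: u0 ∈ [-1/11, 5/44)
j=2 picked index 1: u0 ∈ [1/44, 9/44)
j=3 picked index 1: u0 ∈ [-3/44, 5/44)
j=4 picked index 4: u0 ∈ [1/22, 1/11)
j=5 picked index 5: u0 ∈ [0, 5/44)
j=6 picked index 7: u0 ∈ [3/44, 5/44)
j=7 picked index 8: u0 ∈ [1/44, 5/22)
j=8 picked index 8: u0 ∈ [-3/44, 3/22)
j=9 picked index 9: u0 ∈ [1/22, 3/22)
j=10 picked index 10: u0 ∈ [1/22, 1/11)
intersection: [3/44, 1/11)

3/44 1/11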